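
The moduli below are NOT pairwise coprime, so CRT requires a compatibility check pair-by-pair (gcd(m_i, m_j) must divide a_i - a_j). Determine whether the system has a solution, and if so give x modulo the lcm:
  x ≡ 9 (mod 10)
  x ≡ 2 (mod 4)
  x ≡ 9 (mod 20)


Moduli 10, 4, 20 are not pairwise coprime, so CRT works modulo lcm(m_i) when all pairwise compatibility conditions hold.
Pairwise compatibility: gcd(m_i, m_j) must divide a_i - a_j for every pair.
Merge one congruence at a time:
  Start: x ≡ 9 (mod 10).
  Combine with x ≡ 2 (mod 4): gcd(10, 4) = 2, and 2 - 9 = -7 is NOT divisible by 2.
    ⇒ system is inconsistent (no integer solution).

No solution (the system is inconsistent).


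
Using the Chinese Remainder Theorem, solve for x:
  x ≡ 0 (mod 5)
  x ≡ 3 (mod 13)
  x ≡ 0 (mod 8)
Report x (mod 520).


Moduli 5, 13, 8 are pairwise coprime; by CRT there is a unique solution modulo M = 5 · 13 · 8 = 520.
Solve pairwise, accumulating the modulus:
  Start with x ≡ 0 (mod 5).
  Combine with x ≡ 3 (mod 13): since gcd(5, 13) = 1, we get a unique residue mod 65.
    Write x = 0 + 5·t and substitute into x ≡ 3 (mod 13): 5·t ≡ 3 − 0 = 3 (mod 13).
    The inverse of 5 mod 13 is 8 (since 5·8 = 40 = 3·13 + 1), so t ≡ 8·3 = 24 ≡ 11 (mod 13).
    Then x = 0 + 5·11 = 55, valid modulo lcm(5, 13) = 65: x ≡ 55 (mod 65).
  Combine with x ≡ 0 (mod 8): since gcd(65, 8) = 1, we get a unique residue mod 520.
    Write x = 55 + 65·t and substitute into x ≡ 0 (mod 8): 65·t ≡ 0 − 55 = -55 (mod 8).
    Reduce coefficients mod 8: 1·t ≡ 1 (mod 8).
    So t ≡ 1 (mod 8).
    Then x = 55 + 65·1 = 120, valid modulo lcm(65, 8) = 520: x ≡ 120 (mod 520).
Verify: 120 mod 5 = 0 ✓, 120 mod 13 = 3 ✓, 120 mod 8 = 0 ✓.

x ≡ 120 (mod 520).


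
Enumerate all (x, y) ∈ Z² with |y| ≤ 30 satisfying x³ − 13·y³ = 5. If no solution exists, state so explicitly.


The equation is x³ - 13y³ = 5. For fixed y, x³ = 13·y³ + 5, so a solution requires the RHS to be a perfect cube.
Strategy: iterate y from -30 to 30, compute RHS = 13·y³ + 5, and check whether it is a (positive or negative) perfect cube.
Check small values of y:
  y = 0: RHS = 5 is not a perfect cube.
  y = 1: RHS = 18 is not a perfect cube.
  y = -1: RHS = -8 = (-2)³ ⇒ x = -2 works.
  y = 2: RHS = 109 is not a perfect cube.
  y = -2: RHS = -99 is not a perfect cube.
  y = 3: RHS = 356 is not a perfect cube.
  y = -3: RHS = -346 is not a perfect cube.
Continuing the search up to |y| = 30 finds no further solutions beyond those listed.
Collected solutions: (-2, -1).

Solutions (with |y| ≤ 30): (-2, -1).


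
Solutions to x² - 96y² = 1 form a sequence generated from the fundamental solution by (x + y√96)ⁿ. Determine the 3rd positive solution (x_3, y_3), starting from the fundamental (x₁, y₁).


Step 1: Find the fundamental solution (x₁, y₁) of x² - 96y² = 1.
  Expand √96 as a continued fraction. a₀ = ⌊√96⌋ = 9; iterate m_{k+1} = d_k·a_k − m_k, d_{k+1} = (96 − m_{k+1}²)/d_k, a_{k+1} = ⌊(a₀ + m_{k+1})/d_{k+1}⌋ (starting m₀ = 0, d₀ = 1), with convergents p_k = a_k·p_{k-1} + p_{k-2}, q_k = a_k·q_{k-1} + q_{k-2} (p₋₁ = 1, q₋₁ = 0):
  k = 0: a₀ = 9; p₀/q₀ = 9/1; p₀² − 96·q₀² = 81 − 96 = -15.
  k = 1: m = 9, d = 15, a = ⌊(9 + 9)/15⌋ = 1; p/q = (1·9 + 1)/(1·1 + 0) = 10/1; p² − 96·q² = 100 − 96 = 4.
  k = 2: m = 6, d = 4, a = ⌊(9 + 6)/4⌋ = 3; p/q = (3·10 + 9)/(3·1 + 1) = 39/4; p² − 96·q² = 1521 − 1536 = -15.
  k = 3: m = 6, d = 15, a = ⌊(9 + 6)/15⌋ = 1; p/q = (1·39 + 10)/(1·4 + 1) = 49/5; p² − 96·q² = 2401 − 2400 = 1.
  The first convergent with p² − 96·q² = 1 gives the fundamental solution (x₁, y₁) = (49, 5).
Step 2: Apply the recurrence (x_{n+1}, y_{n+1}) = (x₁x_n + 96y₁y_n, x₁y_n + y₁x_n) repeatedly.
  From (x_1, y_1) = (49, 5): x_2 = 49·49 + 96·5·5 = 4801; y_2 = 49·5 + 5·49 = 490.
  From (x_2, y_2) = (4801, 490): x_3 = 49·4801 + 96·5·490 = 470449; y_3 = 49·490 + 5·4801 = 48015.
Step 3: Verify x_3² - 96·y_3² = 221322261601 - 221322261600 = 1 (should be 1). ✓

(x_1, y_1) = (49, 5); (x_3, y_3) = (470449, 48015).


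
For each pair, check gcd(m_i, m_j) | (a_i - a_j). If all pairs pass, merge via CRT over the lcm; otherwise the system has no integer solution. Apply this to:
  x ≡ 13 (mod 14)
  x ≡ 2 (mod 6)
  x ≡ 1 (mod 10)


Moduli 14, 6, 10 are not pairwise coprime, so CRT works modulo lcm(m_i) when all pairwise compatibility conditions hold.
Pairwise compatibility: gcd(m_i, m_j) must divide a_i - a_j for every pair.
Merge one congruence at a time:
  Start: x ≡ 13 (mod 14).
  Combine with x ≡ 2 (mod 6): gcd(14, 6) = 2, and 2 - 13 = -11 is NOT divisible by 2.
    ⇒ system is inconsistent (no integer solution).

No solution (the system is inconsistent).


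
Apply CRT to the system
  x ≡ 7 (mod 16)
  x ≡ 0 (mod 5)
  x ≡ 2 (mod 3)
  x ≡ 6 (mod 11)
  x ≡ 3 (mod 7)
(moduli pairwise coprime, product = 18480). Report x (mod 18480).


Product of moduli M = 16 · 5 · 3 · 11 · 7 = 18480.
Merge one congruence at a time:
  Start: x ≡ 7 (mod 16).
  Combine with x ≡ 0 (mod 5); new modulus lcm = 80.
    Write x = 7 + 16·t and substitute into x ≡ 0 (mod 5): 16·t ≡ 0 − 7 = -7 (mod 5).
    Reduce coefficients mod 5: 1·t ≡ 3 (mod 5).
    So t ≡ 3 (mod 5).
    Then x = 7 + 16·3 = 55, valid modulo lcm(16, 5) = 80: x ≡ 55 (mod 80).
  Combine with x ≡ 2 (mod 3); new modulus lcm = 240.
    Write x = 55 + 80·t and substitute into x ≡ 2 (mod 3): 80·t ≡ 2 − 55 = -53 (mod 3).
    Reduce coefficients mod 3: 2·t ≡ 1 (mod 3).
    The inverse of 2 mod 3 is 2 (since 2·2 = 4 = 1·3 + 1), so t ≡ 2·1 = 2 ≡ 2 (mod 3).
    Then x = 55 + 80·2 = 215, valid modulo lcm(80, 3) = 240: x ≡ 215 (mod 240).
  Combine with x ≡ 6 (mod 11); new modulus lcm = 2640.
    Write x = 215 + 240·t and substitute into x ≡ 6 (mod 11): 240·t ≡ 6 − 215 = -209 (mod 11).
    Reduce coefficients mod 11: 9·t ≡ 0 (mod 11).
    The inverse of 9 mod 11 is 5 (since 9·5 = 45 = 4·11 + 1), so t ≡ 5·0 = 0 ≡ 0 (mod 11).
    Then x = 215 + 240·0 = 215, valid modulo lcm(240, 11) = 2640: x ≡ 215 (mod 2640).
  Combine with x ≡ 3 (mod 7); new modulus lcm = 18480.
    Write x = 215 + 2640·t and substitute into x ≡ 3 (mod 7): 2640·t ≡ 3 − 215 = -212 (mod 7).
    Reduce coefficients mod 7: 1·t ≡ 5 (mod 7).
    So t ≡ 5 (mod 7).
    Then x = 215 + 2640·5 = 13415, valid modulo lcm(2640, 7) = 18480: x ≡ 13415 (mod 18480).
Verify against each original: 13415 mod 16 = 7, 13415 mod 5 = 0, 13415 mod 3 = 2, 13415 mod 11 = 6, 13415 mod 7 = 3.

x ≡ 13415 (mod 18480).


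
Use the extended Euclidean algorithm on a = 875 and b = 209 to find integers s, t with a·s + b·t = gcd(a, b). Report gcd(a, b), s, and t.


Euclidean algorithm on (875, 209) — divide until remainder is 0:
  875 = 4 · 209 + 39
  209 = 5 · 39 + 14
  39 = 2 · 14 + 11
  14 = 1 · 11 + 3
  11 = 3 · 3 + 2
  3 = 1 · 2 + 1
  2 = 2 · 1 + 0
gcd(875, 209) = 1.
Track Bezout coefficients alongside the remainders: start with r₀ = 875 = a·1 + b·0 (s = 1, t = 0) and r₁ = 209 = a·0 + b·1 (s = 0, t = 1); each new remainder r_{k+1} = r_{k-1} − q_k·r_k inherits s_{k+1} = s_{k-1} − q_k·s_k, t_{k+1} = t_{k-1} − q_k·t_k, so r_k = a·s_k + b·t_k at every step:
  q = 4: r = 39, s = 1 − 4·0 = 1, t = 0 − 4·1 = -4  (check: 875·1 + 209·(-4) = 39)
  q = 5: r = 14, s = 0 − 5·1 = -5, t = 1 − 5·(-4) = 21  (check: 875·(-5) + 209·21 = 14)
  q = 2: r = 11, s = 1 − 2·(-5) = 11, t = -4 − 2·21 = -46  (check: 875·11 + 209·(-46) = 11)
  q = 1: r = 3, s = -5 − 1·11 = -16, t = 21 − 1·(-46) = 67  (check: 875·(-16) + 209·67 = 3)
  q = 3: r = 2, s = 11 − 3·(-16) = 59, t = -46 − 3·67 = -247  (check: 875·59 + 209·(-247) = 2)
  q = 1: r = 1, s = -16 − 1·59 = -75, t = 67 − 1·(-247) = 314  (check: 875·(-75) + 209·314 = 1)
The row with r = 1 (the gcd) gives the Bezout coefficients s = -75, t = 314.
Result: 875 · (-75) + 209 · (314) = 1.

gcd(875, 209) = 1; s = -75, t = 314 (check: 875·(-75) + 209·314 = 1).


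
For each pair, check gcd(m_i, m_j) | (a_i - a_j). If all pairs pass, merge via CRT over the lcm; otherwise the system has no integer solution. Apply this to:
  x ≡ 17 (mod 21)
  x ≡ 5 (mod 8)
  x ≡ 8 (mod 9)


Moduli 21, 8, 9 are not pairwise coprime, so CRT works modulo lcm(m_i) when all pairwise compatibility conditions hold.
Pairwise compatibility: gcd(m_i, m_j) must divide a_i - a_j for every pair.
Merge one congruence at a time:
  Start: x ≡ 17 (mod 21).
  Combine with x ≡ 5 (mod 8): gcd(21, 8) = 1; 5 - 17 = -12, which IS divisible by 1, so compatible.
    Write x = 17 + 21·t and substitute into x ≡ 5 (mod 8): 21·t ≡ 5 − 17 = -12 (mod 8).
    Reduce coefficients mod 8: 5·t ≡ 4 (mod 8).
    The inverse of 5 mod 8 is 5 (since 5·5 = 25 = 3·8 + 1), so t ≡ 5·4 = 20 ≡ 4 (mod 8).
    Then x = 17 + 21·4 = 101, valid modulo lcm(21, 8) = 168: x ≡ 101 (mod 168).
  Combine with x ≡ 8 (mod 9): gcd(168, 9) = 3; 8 - 101 = -93, which IS divisible by 3, so compatible.
    Write x = 101 + 168·t and substitute into x ≡ 8 (mod 9): 168·t ≡ 8 − 101 = -93 (mod 9).
    Divide the congruence (and modulus) by g = 3: 56·t ≡ -31 (mod 3).
    Reduce coefficients mod 3: 2·t ≡ 2 (mod 3).
    The inverse of 2 mod 3 is 2 (since 2·2 = 4 = 1·3 + 1), so t ≡ 2·2 = 4 ≡ 1 (mod 3).
    Then x = 101 + 168·1 = 269, valid modulo lcm(168, 9) = 504: x ≡ 269 (mod 504).
Verify: 269 mod 21 = 17, 269 mod 8 = 5, 269 mod 9 = 8.

x ≡ 269 (mod 504).


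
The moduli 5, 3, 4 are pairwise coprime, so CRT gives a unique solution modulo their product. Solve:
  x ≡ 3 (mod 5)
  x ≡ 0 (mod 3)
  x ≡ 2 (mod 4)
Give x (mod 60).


Moduli 5, 3, 4 are pairwise coprime; by CRT there is a unique solution modulo M = 5 · 3 · 4 = 60.
Solve pairwise, accumulating the modulus:
  Start with x ≡ 3 (mod 5).
  Combine with x ≡ 0 (mod 3): since gcd(5, 3) = 1, we get a unique residue mod 15.
    Write x = 3 + 5·t and substitute into x ≡ 0 (mod 3): 5·t ≡ 0 − 3 = -3 (mod 3).
    Reduce coefficients mod 3: 2·t ≡ 0 (mod 3).
    The inverse of 2 mod 3 is 2 (since 2·2 = 4 = 1·3 + 1), so t ≡ 2·0 = 0 ≡ 0 (mod 3).
    Then x = 3 + 5·0 = 3, valid modulo lcm(5, 3) = 15: x ≡ 3 (mod 15).
  Combine with x ≡ 2 (mod 4): since gcd(15, 4) = 1, we get a unique residue mod 60.
    Write x = 3 + 15·t and substitute into x ≡ 2 (mod 4): 15·t ≡ 2 − 3 = -1 (mod 4).
    Reduce coefficients mod 4: 3·t ≡ 3 (mod 4).
    The inverse of 3 mod 4 is 3 (since 3·3 = 9 = 2·4 + 1), so t ≡ 3·3 = 9 ≡ 1 (mod 4).
    Then x = 3 + 15·1 = 18, valid modulo lcm(15, 4) = 60: x ≡ 18 (mod 60).
Verify: 18 mod 5 = 3 ✓, 18 mod 3 = 0 ✓, 18 mod 4 = 2 ✓.

x ≡ 18 (mod 60).


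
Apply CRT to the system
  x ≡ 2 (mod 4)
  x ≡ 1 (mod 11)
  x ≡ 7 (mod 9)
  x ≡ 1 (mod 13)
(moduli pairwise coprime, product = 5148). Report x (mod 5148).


Product of moduli M = 4 · 11 · 9 · 13 = 5148.
Merge one congruence at a time:
  Start: x ≡ 2 (mod 4).
  Combine with x ≡ 1 (mod 11); new modulus lcm = 44.
    Write x = 2 + 4·t and substitute into x ≡ 1 (mod 11): 4·t ≡ 1 − 2 = -1 (mod 11).
    Reduce coefficients mod 11: 4·t ≡ 10 (mod 11).
    The inverse of 4 mod 11 is 3 (since 4·3 = 12 = 1·11 + 1), so t ≡ 3·10 = 30 ≡ 8 (mod 11).
    Then x = 2 + 4·8 = 34, valid modulo lcm(4, 11) = 44: x ≡ 34 (mod 44).
  Combine with x ≡ 7 (mod 9); new modulus lcm = 396.
    Write x = 34 + 44·t and substitute into x ≡ 7 (mod 9): 44·t ≡ 7 − 34 = -27 (mod 9).
    Reduce coefficients mod 9: 8·t ≡ 0 (mod 9).
    The inverse of 8 mod 9 is 8 (since 8·8 = 64 = 7·9 + 1), so t ≡ 8·0 = 0 ≡ 0 (mod 9).
    Then x = 34 + 44·0 = 34, valid modulo lcm(44, 9) = 396: x ≡ 34 (mod 396).
  Combine with x ≡ 1 (mod 13); new modulus lcm = 5148.
    Write x = 34 + 396·t and substitute into x ≡ 1 (mod 13): 396·t ≡ 1 − 34 = -33 (mod 13).
    Reduce coefficients mod 13: 6·t ≡ 6 (mod 13).
    The inverse of 6 mod 13 is 11 (since 6·11 = 66 = 5·13 + 1), so t ≡ 11·6 = 66 ≡ 1 (mod 13).
    Then x = 34 + 396·1 = 430, valid modulo lcm(396, 13) = 5148: x ≡ 430 (mod 5148).
Verify against each original: 430 mod 4 = 2, 430 mod 11 = 1, 430 mod 9 = 7, 430 mod 13 = 1.

x ≡ 430 (mod 5148).


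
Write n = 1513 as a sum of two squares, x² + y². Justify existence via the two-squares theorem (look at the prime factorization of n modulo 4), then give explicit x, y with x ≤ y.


Step 1: Factor n = 1513 = 17 · 89.
Step 2: Check the mod-4 condition on each prime factor: 17 ≡ 1 (mod 4), exponent 1; 89 ≡ 1 (mod 4), exponent 1.
All primes ≡ 3 (mod 4) appear to even exponent (or don't appear), so by the two-squares theorem n IS expressible as a sum of two squares.
Step 3: Build a representation. Here n = 17 · 89 is a product of primes ≡ 1 (mod 4). Each prime p ≡ 1 (mod 4) is itself a sum of two squares; find a² by testing p − a² for a perfect square:
  17: 17 − 1² = 16 = 4² ⇒ 17 = 1² + 4².
  89: 89 − 1² = 88, 89 − 2² = 85, 89 − 3² = 80, 89 − 4² = 73, 89 − 5² = 64 = 8² ⇒ 89 = 5² + 8².
  Combine using the Brahmagupta–Fibonacci identity (a² + b²)(c² + d²) = (ac − bd)² + (ad + bc)² = (ac + bd)² + (ad − bc)²:
  17 · 89 = 1513: from (1² + 4²)(5² + 8²), take (1·5 − 4·8, 1·8 + 4·5) = (5 − 32, 8 + 20) = (-27, 28); dropping signs (only squares matter) gives (27, 28); check 27² + 28² = 729 + 784 = 1513 ✓.
Step 4: Order so x ≤ y and verify: 27² + 28² = 729 + 784 = 1513 = n. ✓

n = 1513 = 27² + 28² (one valid representation with x ≤ y).


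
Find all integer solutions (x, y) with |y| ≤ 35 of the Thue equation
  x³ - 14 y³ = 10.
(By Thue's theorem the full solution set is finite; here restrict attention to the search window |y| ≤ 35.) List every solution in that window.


The equation is x³ - 14y³ = 10. For fixed y, x³ = 14·y³ + 10, so a solution requires the RHS to be a perfect cube.
Strategy: iterate y from -35 to 35, compute RHS = 14·y³ + 10, and check whether it is a (positive or negative) perfect cube.
Check small values of y:
  y = 0: RHS = 10 is not a perfect cube.
  y = 1: RHS = 24 is not a perfect cube.
  y = -1: RHS = -4 is not a perfect cube.
  y = 2: RHS = 122 is not a perfect cube.
  y = -2: RHS = -102 is not a perfect cube.
  y = 3: RHS = 388 is not a perfect cube.
  y = -3: RHS = -368 is not a perfect cube.
Continuing the search up to |y| = 35 finds no solutions either.
No (x, y) in the scanned range satisfies the equation.

No integer solutions with |y| ≤ 35.


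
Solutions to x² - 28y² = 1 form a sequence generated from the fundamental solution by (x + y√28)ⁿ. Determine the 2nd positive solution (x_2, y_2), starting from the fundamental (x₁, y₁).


Step 1: Find the fundamental solution (x₁, y₁) of x² - 28y² = 1.
  Expand √28 as a continued fraction. a₀ = ⌊√28⌋ = 5; iterate m_{k+1} = d_k·a_k − m_k, d_{k+1} = (28 − m_{k+1}²)/d_k, a_{k+1} = ⌊(a₀ + m_{k+1})/d_{k+1}⌋ (starting m₀ = 0, d₀ = 1), with convergents p_k = a_k·p_{k-1} + p_{k-2}, q_k = a_k·q_{k-1} + q_{k-2} (p₋₁ = 1, q₋₁ = 0):
  k = 0: a₀ = 5; p₀/q₀ = 5/1; p₀² − 28·q₀² = 25 − 28 = -3.
  k = 1: m = 5, d = 3, a = ⌊(5 + 5)/3⌋ = 3; p/q = (3·5 + 1)/(3·1 + 0) = 16/3; p² − 28·q² = 256 − 252 = 4.
  k = 2: m = 4, d = 4, a = ⌊(5 + 4)/4⌋ = 2; p/q = (2·16 + 5)/(2·3 + 1) = 37/7; p² − 28·q² = 1369 − 1372 = -3.
  k = 3: m = 4, d = 3, a = ⌊(5 + 4)/3⌋ = 3; p/q = (3·37 + 16)/(3·7 + 3) = 127/24; p² − 28·q² = 16129 − 16128 = 1.
  The first convergent with p² − 28·q² = 1 gives the fundamental solution (x₁, y₁) = (127, 24).
Step 2: Apply the recurrence (x_{n+1}, y_{n+1}) = (x₁x_n + 28y₁y_n, x₁y_n + y₁x_n) repeatedly.
  From (x_1, y_1) = (127, 24): x_2 = 127·127 + 28·24·24 = 32257; y_2 = 127·24 + 24·127 = 6096.
Step 3: Verify x_2² - 28·y_2² = 1040514049 - 1040514048 = 1 (should be 1). ✓

(x_1, y_1) = (127, 24); (x_2, y_2) = (32257, 6096).


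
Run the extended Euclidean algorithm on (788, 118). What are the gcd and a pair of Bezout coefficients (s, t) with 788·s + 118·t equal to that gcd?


Euclidean algorithm on (788, 118) — divide until remainder is 0:
  788 = 6 · 118 + 80
  118 = 1 · 80 + 38
  80 = 2 · 38 + 4
  38 = 9 · 4 + 2
  4 = 2 · 2 + 0
gcd(788, 118) = 2.
Track Bezout coefficients alongside the remainders: start with r₀ = 788 = a·1 + b·0 (s = 1, t = 0) and r₁ = 118 = a·0 + b·1 (s = 0, t = 1); each new remainder r_{k+1} = r_{k-1} − q_k·r_k inherits s_{k+1} = s_{k-1} − q_k·s_k, t_{k+1} = t_{k-1} − q_k·t_k, so r_k = a·s_k + b·t_k at every step:
  q = 6: r = 80, s = 1 − 6·0 = 1, t = 0 − 6·1 = -6  (check: 788·1 + 118·(-6) = 80)
  q = 1: r = 38, s = 0 − 1·1 = -1, t = 1 − 1·(-6) = 7  (check: 788·(-1) + 118·7 = 38)
  q = 2: r = 4, s = 1 − 2·(-1) = 3, t = -6 − 2·7 = -20  (check: 788·3 + 118·(-20) = 4)
  q = 9: r = 2, s = -1 − 9·3 = -28, t = 7 − 9·(-20) = 187  (check: 788·(-28) + 118·187 = 2)
The row with r = 2 (the gcd) gives the Bezout coefficients s = -28, t = 187.
Result: 788 · (-28) + 118 · (187) = 2.

gcd(788, 118) = 2; s = -28, t = 187 (check: 788·(-28) + 118·187 = 2).


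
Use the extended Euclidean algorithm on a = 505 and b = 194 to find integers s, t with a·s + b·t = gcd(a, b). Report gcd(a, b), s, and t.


Euclidean algorithm on (505, 194) — divide until remainder is 0:
  505 = 2 · 194 + 117
  194 = 1 · 117 + 77
  117 = 1 · 77 + 40
  77 = 1 · 40 + 37
  40 = 1 · 37 + 3
  37 = 12 · 3 + 1
  3 = 3 · 1 + 0
gcd(505, 194) = 1.
Track Bezout coefficients alongside the remainders: start with r₀ = 505 = a·1 + b·0 (s = 1, t = 0) and r₁ = 194 = a·0 + b·1 (s = 0, t = 1); each new remainder r_{k+1} = r_{k-1} − q_k·r_k inherits s_{k+1} = s_{k-1} − q_k·s_k, t_{k+1} = t_{k-1} − q_k·t_k, so r_k = a·s_k + b·t_k at every step:
  q = 2: r = 117, s = 1 − 2·0 = 1, t = 0 − 2·1 = -2  (check: 505·1 + 194·(-2) = 117)
  q = 1: r = 77, s = 0 − 1·1 = -1, t = 1 − 1·(-2) = 3  (check: 505·(-1) + 194·3 = 77)
  q = 1: r = 40, s = 1 − 1·(-1) = 2, t = -2 − 1·3 = -5  (check: 505·2 + 194·(-5) = 40)
  q = 1: r = 37, s = -1 − 1·2 = -3, t = 3 − 1·(-5) = 8  (check: 505·(-3) + 194·8 = 37)
  q = 1: r = 3, s = 2 − 1·(-3) = 5, t = -5 − 1·8 = -13  (check: 505·5 + 194·(-13) = 3)
  q = 12: r = 1, s = -3 − 12·5 = -63, t = 8 − 12·(-13) = 164  (check: 505·(-63) + 194·164 = 1)
The row with r = 1 (the gcd) gives the Bezout coefficients s = -63, t = 164.
Result: 505 · (-63) + 194 · (164) = 1.

gcd(505, 194) = 1; s = -63, t = 164 (check: 505·(-63) + 194·164 = 1).


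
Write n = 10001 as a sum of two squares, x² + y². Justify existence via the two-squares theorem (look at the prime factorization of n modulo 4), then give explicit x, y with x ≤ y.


Step 1: Factor n = 10001 = 73 · 137.
Step 2: Check the mod-4 condition on each prime factor: 73 ≡ 1 (mod 4), exponent 1; 137 ≡ 1 (mod 4), exponent 1.
All primes ≡ 3 (mod 4) appear to even exponent (or don't appear), so by the two-squares theorem n IS expressible as a sum of two squares.
Step 3: Build a representation. Here n = 73 · 137 is a product of primes ≡ 1 (mod 4). Each prime p ≡ 1 (mod 4) is itself a sum of two squares; find a² by testing p − a² for a perfect square:
  73: 73 − 1² = 72, 73 − 2² = 69, 73 − 3² = 64 = 8² ⇒ 73 = 3² + 8².
  137: 137 − 1² = 136, 137 − 2² = 133, 137 − 3² = 128, 137 − 4² = 121 = 11² ⇒ 137 = 4² + 11².
  Combine using the Brahmagupta–Fibonacci identity (a² + b²)(c² + d²) = (ac − bd)² + (ad + bc)² = (ac + bd)² + (ad − bc)²:
  73 · 137 = 10001: from (3² + 8²)(4² + 11²), take (3·4 − 8·11, 3·11 + 8·4) = (12 − 88, 33 + 32) = (-76, 65); dropping signs (only squares matter) gives (76, 65); check 76² + 65² = 5776 + 4225 = 10001 ✓.
Step 4: Order so x ≤ y and verify: 65² + 76² = 4225 + 5776 = 10001 = n. ✓

n = 10001 = 65² + 76² (one valid representation with x ≤ y).


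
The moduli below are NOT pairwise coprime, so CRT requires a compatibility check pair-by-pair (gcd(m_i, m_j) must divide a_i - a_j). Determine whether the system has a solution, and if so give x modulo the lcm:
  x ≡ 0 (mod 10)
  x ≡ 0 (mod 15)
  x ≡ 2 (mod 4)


Moduli 10, 15, 4 are not pairwise coprime, so CRT works modulo lcm(m_i) when all pairwise compatibility conditions hold.
Pairwise compatibility: gcd(m_i, m_j) must divide a_i - a_j for every pair.
Merge one congruence at a time:
  Start: x ≡ 0 (mod 10).
  Combine with x ≡ 0 (mod 15): gcd(10, 15) = 5; 0 - 0 = 0, which IS divisible by 5, so compatible.
    Write x = 0 + 10·t and substitute into x ≡ 0 (mod 15): 10·t ≡ 0 − 0 = 0 (mod 15).
    Divide the congruence (and modulus) by g = 5: 2·t ≡ 0 (mod 3).
    The inverse of 2 mod 3 is 2 (since 2·2 = 4 = 1·3 + 1), so t ≡ 2·0 = 0 ≡ 0 (mod 3).
    Then x = 0 + 10·0 = 0, valid modulo lcm(10, 15) = 30: x ≡ 0 (mod 30).
  Combine with x ≡ 2 (mod 4): gcd(30, 4) = 2; 2 - 0 = 2, which IS divisible by 2, so compatible.
    Write x = 0 + 30·t and substitute into x ≡ 2 (mod 4): 30·t ≡ 2 − 0 = 2 (mod 4).
    Divide the congruence (and modulus) by g = 2: 15·t ≡ 1 (mod 2).
    Reduce coefficients mod 2: 1·t ≡ 1 (mod 2).
    So t ≡ 1 (mod 2).
    Then x = 0 + 30·1 = 30, valid modulo lcm(30, 4) = 60: x ≡ 30 (mod 60).
Verify: 30 mod 10 = 0, 30 mod 15 = 0, 30 mod 4 = 2.

x ≡ 30 (mod 60).


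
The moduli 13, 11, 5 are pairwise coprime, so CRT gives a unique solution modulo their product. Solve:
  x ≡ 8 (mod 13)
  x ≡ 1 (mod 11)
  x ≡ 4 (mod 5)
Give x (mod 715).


Moduli 13, 11, 5 are pairwise coprime; by CRT there is a unique solution modulo M = 13 · 11 · 5 = 715.
Solve pairwise, accumulating the modulus:
  Start with x ≡ 8 (mod 13).
  Combine with x ≡ 1 (mod 11): since gcd(13, 11) = 1, we get a unique residue mod 143.
    Write x = 8 + 13·t and substitute into x ≡ 1 (mod 11): 13·t ≡ 1 − 8 = -7 (mod 11).
    Reduce coefficients mod 11: 2·t ≡ 4 (mod 11).
    The inverse of 2 mod 11 is 6 (since 2·6 = 12 = 1·11 + 1), so t ≡ 6·4 = 24 ≡ 2 (mod 11).
    Then x = 8 + 13·2 = 34, valid modulo lcm(13, 11) = 143: x ≡ 34 (mod 143).
  Combine with x ≡ 4 (mod 5): since gcd(143, 5) = 1, we get a unique residue mod 715.
    Write x = 34 + 143·t and substitute into x ≡ 4 (mod 5): 143·t ≡ 4 − 34 = -30 (mod 5).
    Reduce coefficients mod 5: 3·t ≡ 0 (mod 5).
    The inverse of 3 mod 5 is 2 (since 3·2 = 6 = 1·5 + 1), so t ≡ 2·0 = 0 ≡ 0 (mod 5).
    Then x = 34 + 143·0 = 34, valid modulo lcm(143, 5) = 715: x ≡ 34 (mod 715).
Verify: 34 mod 13 = 8 ✓, 34 mod 11 = 1 ✓, 34 mod 5 = 4 ✓.

x ≡ 34 (mod 715).


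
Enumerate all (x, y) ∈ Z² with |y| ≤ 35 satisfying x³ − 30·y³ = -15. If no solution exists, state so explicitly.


The equation is x³ - 30y³ = -15. For fixed y, x³ = 30·y³ − 15, so a solution requires the RHS to be a perfect cube.
Strategy: iterate y from -35 to 35, compute RHS = 30·y³ − 15, and check whether it is a (positive or negative) perfect cube.
Check small values of y:
  y = 0: RHS = -15 is not a perfect cube.
  y = 1: RHS = 15 is not a perfect cube.
  y = -1: RHS = -45 is not a perfect cube.
  y = 2: RHS = 225 is not a perfect cube.
  y = -2: RHS = -255 is not a perfect cube.
  y = 3: RHS = 795 is not a perfect cube.
  y = -3: RHS = -825 is not a perfect cube.
Continuing the search up to |y| = 35 finds no solutions either.
No (x, y) in the scanned range satisfies the equation.

No integer solutions with |y| ≤ 35.


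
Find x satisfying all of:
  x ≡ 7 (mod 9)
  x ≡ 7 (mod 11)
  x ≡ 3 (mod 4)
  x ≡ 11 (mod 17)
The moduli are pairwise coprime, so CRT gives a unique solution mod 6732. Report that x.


Product of moduli M = 9 · 11 · 4 · 17 = 6732.
Merge one congruence at a time:
  Start: x ≡ 7 (mod 9).
  Combine with x ≡ 7 (mod 11); new modulus lcm = 99.
    Write x = 7 + 9·t and substitute into x ≡ 7 (mod 11): 9·t ≡ 7 − 7 = 0 (mod 11).
    The inverse of 9 mod 11 is 5 (since 9·5 = 45 = 4·11 + 1), so t ≡ 5·0 = 0 ≡ 0 (mod 11).
    Then x = 7 + 9·0 = 7, valid modulo lcm(9, 11) = 99: x ≡ 7 (mod 99).
  Combine with x ≡ 3 (mod 4); new modulus lcm = 396.
    Write x = 7 + 99·t and substitute into x ≡ 3 (mod 4): 99·t ≡ 3 − 7 = -4 (mod 4).
    Reduce coefficients mod 4: 3·t ≡ 0 (mod 4).
    The inverse of 3 mod 4 is 3 (since 3·3 = 9 = 2·4 + 1), so t ≡ 3·0 = 0 ≡ 0 (mod 4).
    Then x = 7 + 99·0 = 7, valid modulo lcm(99, 4) = 396: x ≡ 7 (mod 396).
  Combine with x ≡ 11 (mod 17); new modulus lcm = 6732.
    Write x = 7 + 396·t and substitute into x ≡ 11 (mod 17): 396·t ≡ 11 − 7 = 4 (mod 17).
    Reduce coefficients mod 17: 5·t ≡ 4 (mod 17).
    The inverse of 5 mod 17 is 7 (since 5·7 = 35 = 2·17 + 1), so t ≡ 7·4 = 28 ≡ 11 (mod 17).
    Then x = 7 + 396·11 = 4363, valid modulo lcm(396, 17) = 6732: x ≡ 4363 (mod 6732).
Verify against each original: 4363 mod 9 = 7, 4363 mod 11 = 7, 4363 mod 4 = 3, 4363 mod 17 = 11.

x ≡ 4363 (mod 6732).


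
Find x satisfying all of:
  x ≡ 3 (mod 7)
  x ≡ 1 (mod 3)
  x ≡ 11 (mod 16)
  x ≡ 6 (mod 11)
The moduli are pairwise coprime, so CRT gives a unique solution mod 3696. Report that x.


Product of moduli M = 7 · 3 · 16 · 11 = 3696.
Merge one congruence at a time:
  Start: x ≡ 3 (mod 7).
  Combine with x ≡ 1 (mod 3); new modulus lcm = 21.
    Write x = 3 + 7·t and substitute into x ≡ 1 (mod 3): 7·t ≡ 1 − 3 = -2 (mod 3).
    Reduce coefficients mod 3: 1·t ≡ 1 (mod 3).
    So t ≡ 1 (mod 3).
    Then x = 3 + 7·1 = 10, valid modulo lcm(7, 3) = 21: x ≡ 10 (mod 21).
  Combine with x ≡ 11 (mod 16); new modulus lcm = 336.
    Write x = 10 + 21·t and substitute into x ≡ 11 (mod 16): 21·t ≡ 11 − 10 = 1 (mod 16).
    Reduce coefficients mod 16: 5·t ≡ 1 (mod 16).
    The inverse of 5 mod 16 is 13 (since 5·13 = 65 = 4·16 + 1), so t ≡ 13·1 = 13 ≡ 13 (mod 16).
    Then x = 10 + 21·13 = 283, valid modulo lcm(21, 16) = 336: x ≡ 283 (mod 336).
  Combine with x ≡ 6 (mod 11); new modulus lcm = 3696.
    Write x = 283 + 336·t and substitute into x ≡ 6 (mod 11): 336·t ≡ 6 − 283 = -277 (mod 11).
    Reduce coefficients mod 11: 6·t ≡ 9 (mod 11).
    The inverse of 6 mod 11 is 2 (since 6·2 = 12 = 1·11 + 1), so t ≡ 2·9 = 18 ≡ 7 (mod 11).
    Then x = 283 + 336·7 = 2635, valid modulo lcm(336, 11) = 3696: x ≡ 2635 (mod 3696).
Verify against each original: 2635 mod 7 = 3, 2635 mod 3 = 1, 2635 mod 16 = 11, 2635 mod 11 = 6.

x ≡ 2635 (mod 3696).


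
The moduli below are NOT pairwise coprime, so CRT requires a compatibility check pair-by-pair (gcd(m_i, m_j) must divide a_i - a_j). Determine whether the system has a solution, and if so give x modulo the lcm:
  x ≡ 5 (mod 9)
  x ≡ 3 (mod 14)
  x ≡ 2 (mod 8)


Moduli 9, 14, 8 are not pairwise coprime, so CRT works modulo lcm(m_i) when all pairwise compatibility conditions hold.
Pairwise compatibility: gcd(m_i, m_j) must divide a_i - a_j for every pair.
Merge one congruence at a time:
  Start: x ≡ 5 (mod 9).
  Combine with x ≡ 3 (mod 14): gcd(9, 14) = 1; 3 - 5 = -2, which IS divisible by 1, so compatible.
    Write x = 5 + 9·t and substitute into x ≡ 3 (mod 14): 9·t ≡ 3 − 5 = -2 (mod 14).
    Reduce coefficients mod 14: 9·t ≡ 12 (mod 14).
    The inverse of 9 mod 14 is 11 (since 9·11 = 99 = 7·14 + 1), so t ≡ 11·12 = 132 ≡ 6 (mod 14).
    Then x = 5 + 9·6 = 59, valid modulo lcm(9, 14) = 126: x ≡ 59 (mod 126).
  Combine with x ≡ 2 (mod 8): gcd(126, 8) = 2, and 2 - 59 = -57 is NOT divisible by 2.
    ⇒ system is inconsistent (no integer solution).

No solution (the system is inconsistent).


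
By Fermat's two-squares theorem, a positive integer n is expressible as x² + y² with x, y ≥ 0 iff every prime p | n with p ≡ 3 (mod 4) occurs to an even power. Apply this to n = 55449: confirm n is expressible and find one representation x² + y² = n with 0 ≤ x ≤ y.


Step 1: Factor n = 55449 = 3^2 · 61 · 101.
Step 2: Check the mod-4 condition on each prime factor: 3 ≡ 3 (mod 4), exponent 2 (must be even); 61 ≡ 1 (mod 4), exponent 1; 101 ≡ 1 (mod 4), exponent 1.
All primes ≡ 3 (mod 4) appear to even exponent (or don't appear), so by the two-squares theorem n IS expressible as a sum of two squares.
Step 3: Build a representation. Group n = k² · m with k = 3 and m = 61 · 101 = 6161 (a product of primes ≡ 1 (mod 4)); a representation of m scales to one of n via (k·x)² + (k·y)² = k²(x² + y²). Each prime p ≡ 1 (mod 4) is itself a sum of two squares; find a² by testing p − a² for a perfect square:
  61: 61 − 1² = 60, 61 − 2² = 57, 61 − 3² = 52, 61 − 4² = 45, 61 − 5² = 36 = 6² ⇒ 61 = 5² + 6².
  101: 101 − 1² = 100 = 10² ⇒ 101 = 1² + 10².
  Combine using the Brahmagupta–Fibonacci identity (a² + b²)(c² + d²) = (ac − bd)² + (ad + bc)² = (ac + bd)² + (ad − bc)²:
  61 · 101 = 6161: from (5² + 6²)(1² + 10²), take (5·1 − 6·10, 5·10 + 6·1) = (5 − 60, 50 + 6) = (-55, 56); dropping signs (only squares matter) gives (55, 56); check 55² + 56² = 3025 + 3136 = 6161 ✓.
  Scale by k = 3: (3·55, 3·56) = (165, 168).
Step 4: Order so x ≤ y and verify: 165² + 168² = 27225 + 28224 = 55449 = n. ✓

n = 55449 = 165² + 168² (one valid representation with x ≤ y).


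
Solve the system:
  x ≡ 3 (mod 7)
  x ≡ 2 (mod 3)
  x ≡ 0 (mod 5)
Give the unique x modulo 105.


Moduli 7, 3, 5 are pairwise coprime; by CRT there is a unique solution modulo M = 7 · 3 · 5 = 105.
Solve pairwise, accumulating the modulus:
  Start with x ≡ 3 (mod 7).
  Combine with x ≡ 2 (mod 3): since gcd(7, 3) = 1, we get a unique residue mod 21.
    Write x = 3 + 7·t and substitute into x ≡ 2 (mod 3): 7·t ≡ 2 − 3 = -1 (mod 3).
    Reduce coefficients mod 3: 1·t ≡ 2 (mod 3).
    So t ≡ 2 (mod 3).
    Then x = 3 + 7·2 = 17, valid modulo lcm(7, 3) = 21: x ≡ 17 (mod 21).
  Combine with x ≡ 0 (mod 5): since gcd(21, 5) = 1, we get a unique residue mod 105.
    Write x = 17 + 21·t and substitute into x ≡ 0 (mod 5): 21·t ≡ 0 − 17 = -17 (mod 5).
    Reduce coefficients mod 5: 1·t ≡ 3 (mod 5).
    So t ≡ 3 (mod 5).
    Then x = 17 + 21·3 = 80, valid modulo lcm(21, 5) = 105: x ≡ 80 (mod 105).
Verify: 80 mod 7 = 3 ✓, 80 mod 3 = 2 ✓, 80 mod 5 = 0 ✓.

x ≡ 80 (mod 105).


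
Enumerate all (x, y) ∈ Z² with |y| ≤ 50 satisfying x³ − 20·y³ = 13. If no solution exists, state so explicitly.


The equation is x³ - 20y³ = 13. For fixed y, x³ = 20·y³ + 13, so a solution requires the RHS to be a perfect cube.
Strategy: iterate y from -50 to 50, compute RHS = 20·y³ + 13, and check whether it is a (positive or negative) perfect cube.
Check small values of y:
  y = 0: RHS = 13 is not a perfect cube.
  y = 1: RHS = 33 is not a perfect cube.
  y = -1: RHS = -7 is not a perfect cube.
  y = 2: RHS = 173 is not a perfect cube.
  y = -2: RHS = -147 is not a perfect cube.
  y = 3: RHS = 553 is not a perfect cube.
  y = -3: RHS = -527 is not a perfect cube.
Continuing the search up to |y| = 50 finds no solutions either.
No (x, y) in the scanned range satisfies the equation.

No integer solutions with |y| ≤ 50.


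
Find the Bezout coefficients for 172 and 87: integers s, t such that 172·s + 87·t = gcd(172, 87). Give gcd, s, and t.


Euclidean algorithm on (172, 87) — divide until remainder is 0:
  172 = 1 · 87 + 85
  87 = 1 · 85 + 2
  85 = 42 · 2 + 1
  2 = 2 · 1 + 0
gcd(172, 87) = 1.
Track Bezout coefficients alongside the remainders: start with r₀ = 172 = a·1 + b·0 (s = 1, t = 0) and r₁ = 87 = a·0 + b·1 (s = 0, t = 1); each new remainder r_{k+1} = r_{k-1} − q_k·r_k inherits s_{k+1} = s_{k-1} − q_k·s_k, t_{k+1} = t_{k-1} − q_k·t_k, so r_k = a·s_k + b·t_k at every step:
  q = 1: r = 85, s = 1 − 1·0 = 1, t = 0 − 1·1 = -1  (check: 172·1 + 87·(-1) = 85)
  q = 1: r = 2, s = 0 − 1·1 = -1, t = 1 − 1·(-1) = 2  (check: 172·(-1) + 87·2 = 2)
  q = 42: r = 1, s = 1 − 42·(-1) = 43, t = -1 − 42·2 = -85  (check: 172·43 + 87·(-85) = 1)
The row with r = 1 (the gcd) gives the Bezout coefficients s = 43, t = -85.
Result: 172 · (43) + 87 · (-85) = 1.

gcd(172, 87) = 1; s = 43, t = -85 (check: 172·43 + 87·(-85) = 1).


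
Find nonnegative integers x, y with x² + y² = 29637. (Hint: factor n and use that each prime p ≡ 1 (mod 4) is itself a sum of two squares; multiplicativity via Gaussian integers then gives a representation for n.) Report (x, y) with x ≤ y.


Step 1: Factor n = 29637 = 3^2 · 37 · 89.
Step 2: Check the mod-4 condition on each prime factor: 3 ≡ 3 (mod 4), exponent 2 (must be even); 37 ≡ 1 (mod 4), exponent 1; 89 ≡ 1 (mod 4), exponent 1.
All primes ≡ 3 (mod 4) appear to even exponent (or don't appear), so by the two-squares theorem n IS expressible as a sum of two squares.
Step 3: Build a representation. Group n = k² · m with k = 3 and m = 37 · 89 = 3293 (a product of primes ≡ 1 (mod 4)); a representation of m scales to one of n via (k·x)² + (k·y)² = k²(x² + y²). Each prime p ≡ 1 (mod 4) is itself a sum of two squares; find a² by testing p − a² for a perfect square:
  37: 37 − 1² = 36 = 6² ⇒ 37 = 1² + 6².
  89: 89 − 1² = 88, 89 − 2² = 85, 89 − 3² = 80, 89 − 4² = 73, 89 − 5² = 64 = 8² ⇒ 89 = 5² + 8².
  Combine using the Brahmagupta–Fibonacci identity (a² + b²)(c² + d²) = (ac − bd)² + (ad + bc)² = (ac + bd)² + (ad − bc)²:
  37 · 89 = 3293: from (1² + 6²)(5² + 8²), take (1·5 − 6·8, 1·8 + 6·5) = (5 − 48, 8 + 30) = (-43, 38); dropping signs (only squares matter) gives (43, 38); check 43² + 38² = 1849 + 1444 = 3293 ✓.
  Scale by k = 3: (3·43, 3·38) = (129, 114).
Step 4: Order so x ≤ y and verify: 114² + 129² = 12996 + 16641 = 29637 = n. ✓

n = 29637 = 114² + 129² (one valid representation with x ≤ y).


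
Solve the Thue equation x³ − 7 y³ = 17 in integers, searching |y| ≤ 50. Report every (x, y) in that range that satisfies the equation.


The equation is x³ - 7y³ = 17. For fixed y, x³ = 7·y³ + 17, so a solution requires the RHS to be a perfect cube.
Strategy: iterate y from -50 to 50, compute RHS = 7·y³ + 17, and check whether it is a (positive or negative) perfect cube.
Check small values of y:
  y = 0: RHS = 17 is not a perfect cube.
  y = 1: RHS = 24 is not a perfect cube.
  y = -1: RHS = 10 is not a perfect cube.
  y = 2: RHS = 73 is not a perfect cube.
  y = -2: RHS = -39 is not a perfect cube.
  y = 3: RHS = 206 is not a perfect cube.
  y = -3: RHS = -172 is not a perfect cube.
Continuing the search up to |y| = 50 finds no solutions either.
No (x, y) in the scanned range satisfies the equation.

No integer solutions with |y| ≤ 50.


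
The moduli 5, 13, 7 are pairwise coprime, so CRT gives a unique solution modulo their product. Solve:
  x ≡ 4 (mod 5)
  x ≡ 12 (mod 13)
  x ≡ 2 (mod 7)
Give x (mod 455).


Moduli 5, 13, 7 are pairwise coprime; by CRT there is a unique solution modulo M = 5 · 13 · 7 = 455.
Solve pairwise, accumulating the modulus:
  Start with x ≡ 4 (mod 5).
  Combine with x ≡ 12 (mod 13): since gcd(5, 13) = 1, we get a unique residue mod 65.
    Write x = 4 + 5·t and substitute into x ≡ 12 (mod 13): 5·t ≡ 12 − 4 = 8 (mod 13).
    The inverse of 5 mod 13 is 8 (since 5·8 = 40 = 3·13 + 1), so t ≡ 8·8 = 64 ≡ 12 (mod 13).
    Then x = 4 + 5·12 = 64, valid modulo lcm(5, 13) = 65: x ≡ 64 (mod 65).
  Combine with x ≡ 2 (mod 7): since gcd(65, 7) = 1, we get a unique residue mod 455.
    Write x = 64 + 65·t and substitute into x ≡ 2 (mod 7): 65·t ≡ 2 − 64 = -62 (mod 7).
    Reduce coefficients mod 7: 2·t ≡ 1 (mod 7).
    The inverse of 2 mod 7 is 4 (since 2·4 = 8 = 1·7 + 1), so t ≡ 4·1 = 4 ≡ 4 (mod 7).
    Then x = 64 + 65·4 = 324, valid modulo lcm(65, 7) = 455: x ≡ 324 (mod 455).
Verify: 324 mod 5 = 4 ✓, 324 mod 13 = 12 ✓, 324 mod 7 = 2 ✓.

x ≡ 324 (mod 455).


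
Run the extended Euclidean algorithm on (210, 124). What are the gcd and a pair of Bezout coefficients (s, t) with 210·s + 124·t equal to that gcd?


Euclidean algorithm on (210, 124) — divide until remainder is 0:
  210 = 1 · 124 + 86
  124 = 1 · 86 + 38
  86 = 2 · 38 + 10
  38 = 3 · 10 + 8
  10 = 1 · 8 + 2
  8 = 4 · 2 + 0
gcd(210, 124) = 2.
Track Bezout coefficients alongside the remainders: start with r₀ = 210 = a·1 + b·0 (s = 1, t = 0) and r₁ = 124 = a·0 + b·1 (s = 0, t = 1); each new remainder r_{k+1} = r_{k-1} − q_k·r_k inherits s_{k+1} = s_{k-1} − q_k·s_k, t_{k+1} = t_{k-1} − q_k·t_k, so r_k = a·s_k + b·t_k at every step:
  q = 1: r = 86, s = 1 − 1·0 = 1, t = 0 − 1·1 = -1  (check: 210·1 + 124·(-1) = 86)
  q = 1: r = 38, s = 0 − 1·1 = -1, t = 1 − 1·(-1) = 2  (check: 210·(-1) + 124·2 = 38)
  q = 2: r = 10, s = 1 − 2·(-1) = 3, t = -1 − 2·2 = -5  (check: 210·3 + 124·(-5) = 10)
  q = 3: r = 8, s = -1 − 3·3 = -10, t = 2 − 3·(-5) = 17  (check: 210·(-10) + 124·17 = 8)
  q = 1: r = 2, s = 3 − 1·(-10) = 13, t = -5 − 1·17 = -22  (check: 210·13 + 124·(-22) = 2)
The row with r = 2 (the gcd) gives the Bezout coefficients s = 13, t = -22.
Result: 210 · (13) + 124 · (-22) = 2.

gcd(210, 124) = 2; s = 13, t = -22 (check: 210·13 + 124·(-22) = 2).


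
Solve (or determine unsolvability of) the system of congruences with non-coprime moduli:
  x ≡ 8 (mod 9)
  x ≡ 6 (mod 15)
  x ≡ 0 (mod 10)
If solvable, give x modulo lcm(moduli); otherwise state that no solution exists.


Moduli 9, 15, 10 are not pairwise coprime, so CRT works modulo lcm(m_i) when all pairwise compatibility conditions hold.
Pairwise compatibility: gcd(m_i, m_j) must divide a_i - a_j for every pair.
Merge one congruence at a time:
  Start: x ≡ 8 (mod 9).
  Combine with x ≡ 6 (mod 15): gcd(9, 15) = 3, and 6 - 8 = -2 is NOT divisible by 3.
    ⇒ system is inconsistent (no integer solution).

No solution (the system is inconsistent).


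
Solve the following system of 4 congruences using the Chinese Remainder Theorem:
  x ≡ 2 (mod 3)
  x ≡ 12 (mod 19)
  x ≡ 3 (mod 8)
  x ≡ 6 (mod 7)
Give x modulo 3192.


Product of moduli M = 3 · 19 · 8 · 7 = 3192.
Merge one congruence at a time:
  Start: x ≡ 2 (mod 3).
  Combine with x ≡ 12 (mod 19); new modulus lcm = 57.
    Write x = 2 + 3·t and substitute into x ≡ 12 (mod 19): 3·t ≡ 12 − 2 = 10 (mod 19).
    The inverse of 3 mod 19 is 13 (since 3·13 = 39 = 2·19 + 1), so t ≡ 13·10 = 130 ≡ 16 (mod 19).
    Then x = 2 + 3·16 = 50, valid modulo lcm(3, 19) = 57: x ≡ 50 (mod 57).
  Combine with x ≡ 3 (mod 8); new modulus lcm = 456.
    Write x = 50 + 57·t and substitute into x ≡ 3 (mod 8): 57·t ≡ 3 − 50 = -47 (mod 8).
    Reduce coefficients mod 8: 1·t ≡ 1 (mod 8).
    So t ≡ 1 (mod 8).
    Then x = 50 + 57·1 = 107, valid modulo lcm(57, 8) = 456: x ≡ 107 (mod 456).
  Combine with x ≡ 6 (mod 7); new modulus lcm = 3192.
    Write x = 107 + 456·t and substitute into x ≡ 6 (mod 7): 456·t ≡ 6 − 107 = -101 (mod 7).
    Reduce coefficients mod 7: 1·t ≡ 4 (mod 7).
    So t ≡ 4 (mod 7).
    Then x = 107 + 456·4 = 1931, valid modulo lcm(456, 7) = 3192: x ≡ 1931 (mod 3192).
Verify against each original: 1931 mod 3 = 2, 1931 mod 19 = 12, 1931 mod 8 = 3, 1931 mod 7 = 6.

x ≡ 1931 (mod 3192).


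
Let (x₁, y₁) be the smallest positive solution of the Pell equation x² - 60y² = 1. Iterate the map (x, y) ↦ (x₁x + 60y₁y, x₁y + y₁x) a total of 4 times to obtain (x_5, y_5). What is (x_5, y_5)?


Step 1: Find the fundamental solution (x₁, y₁) of x² - 60y² = 1.
  Expand √60 as a continued fraction. a₀ = ⌊√60⌋ = 7; iterate m_{k+1} = d_k·a_k − m_k, d_{k+1} = (60 − m_{k+1}²)/d_k, a_{k+1} = ⌊(a₀ + m_{k+1})/d_{k+1}⌋ (starting m₀ = 0, d₀ = 1), with convergents p_k = a_k·p_{k-1} + p_{k-2}, q_k = a_k·q_{k-1} + q_{k-2} (p₋₁ = 1, q₋₁ = 0):
  k = 0: a₀ = 7; p₀/q₀ = 7/1; p₀² − 60·q₀² = 49 − 60 = -11.
  k = 1: m = 7, d = 11, a = ⌊(7 + 7)/11⌋ = 1; p/q = (1·7 + 1)/(1·1 + 0) = 8/1; p² − 60·q² = 64 − 60 = 4.
  k = 2: m = 4, d = 4, a = ⌊(7 + 4)/4⌋ = 2; p/q = (2·8 + 7)/(2·1 + 1) = 23/3; p² − 60·q² = 529 − 540 = -11.
  k = 3: m = 4, d = 11, a = ⌊(7 + 4)/11⌋ = 1; p/q = (1·23 + 8)/(1·3 + 1) = 31/4; p² − 60·q² = 961 − 960 = 1.
  The first convergent with p² − 60·q² = 1 gives the fundamental solution (x₁, y₁) = (31, 4).
Step 2: Apply the recurrence (x_{n+1}, y_{n+1}) = (x₁x_n + 60y₁y_n, x₁y_n + y₁x_n) repeatedly.
  From (x_1, y_1) = (31, 4): x_2 = 31·31 + 60·4·4 = 1921; y_2 = 31·4 + 4·31 = 248.
  From (x_2, y_2) = (1921, 248): x_3 = 31·1921 + 60·4·248 = 119071; y_3 = 31·248 + 4·1921 = 15372.
  From (x_3, y_3) = (119071, 15372): x_4 = 31·119071 + 60·4·15372 = 7380481; y_4 = 31·15372 + 4·119071 = 952816.
  From (x_4, y_4) = (7380481, 952816): x_5 = 31·7380481 + 60·4·952816 = 457470751; y_5 = 31·952816 + 4·7380481 = 59059220.
Step 3: Verify x_5² - 60·y_5² = 209279488020504001 - 209279488020504000 = 1 (should be 1). ✓

(x_1, y_1) = (31, 4); (x_5, y_5) = (457470751, 59059220).
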